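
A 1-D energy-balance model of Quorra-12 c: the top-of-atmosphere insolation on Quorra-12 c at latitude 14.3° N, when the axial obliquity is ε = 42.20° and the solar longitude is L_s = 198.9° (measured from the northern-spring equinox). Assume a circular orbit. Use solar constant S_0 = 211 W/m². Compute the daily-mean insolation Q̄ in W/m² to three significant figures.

Q̄ ≈ 58.0 W/m²

Solar declination: sin δ = sin ε · sin L_s = sin 42.20° × sin 198.9° = -0.21758, so δ = -12.567°.
cos h₀ = −tan(+14.3°) tan(-12.567°) = 0.0568, h₀ = 1.5139 rad.
Bracket: h₀ sin ϕ sin δ + cos ϕ cos δ sin h₀ = 1.5139×0.24700×-0.21758 + 0.96902×0.97604×0.99838 = -0.081360 + 0.944270 = 0.862910.
Q̄ = (S_0/π) × [bracket] = (211/π) × 0.862910 = 57.96 W/m².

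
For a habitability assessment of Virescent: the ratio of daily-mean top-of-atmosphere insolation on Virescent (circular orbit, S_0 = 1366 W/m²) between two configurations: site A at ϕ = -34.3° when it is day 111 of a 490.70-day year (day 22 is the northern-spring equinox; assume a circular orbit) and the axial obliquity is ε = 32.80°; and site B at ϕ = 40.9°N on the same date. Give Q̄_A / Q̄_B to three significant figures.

— Configuration A (ϕ=-34.3°):
Solar longitude: L_s = 360° × (111 − 22)/490.70 = 65.294°.
sin δ = sin 32.80° × sin 65.294° = 0.49212, so δ = +29.480°.
cos h₀ = −tan(-34.3°) tan(+29.480°) = 0.3856, h₀ = 1.1749 rad.
Bracket: h₀ sin ϕ sin δ + cos ϕ cos δ sin h₀ = 1.1749×-0.56353×0.49212 + 0.82610×0.87052×0.92265 = -0.325828 + 0.663511 = 0.337683.
Q̄ = (S_0/π) × [bracket] = (1366/π) × 0.337683 = 146.83 W/m².
— Configuration B (ϕ=+40.9°):
cos h₀ = −tan(+40.9°) tan(+29.480°) = -0.4897, h₀ = 2.0825 rad.
Bracket: h₀ sin ϕ sin δ + cos ϕ cos δ sin h₀ = 2.0825×0.65474×0.49212 + 0.75585×0.87052×0.87189 = 0.671004 + 0.573688 = 1.244692.
Q̄ = (S_0/π) × [bracket] = (1366/π) × 1.244692 = 541.21 W/m².
Ratio Q̄_A / Q̄_B = 146.83 / 541.21 = 0.2713.

Q̄_A / Q̄_B ≈ 0.271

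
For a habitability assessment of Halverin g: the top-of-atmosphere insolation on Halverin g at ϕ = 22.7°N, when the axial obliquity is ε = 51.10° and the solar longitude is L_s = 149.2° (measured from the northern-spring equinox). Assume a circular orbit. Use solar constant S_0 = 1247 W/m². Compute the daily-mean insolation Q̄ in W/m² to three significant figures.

Q̄ ≈ 437 W/m²

Solar declination: sin δ = sin ε · sin L_s = sin 51.10° × sin 149.2° = 0.39849, so δ = +23.484°.
cos h₀ = −tan(+22.7°) tan(+23.484°) = -0.1817, h₀ = 1.7536 rad.
Bracket: h₀ sin ϕ sin δ + cos ϕ cos δ sin h₀ = 1.7536×0.38591×0.39849 + 0.92254×0.91717×0.98335 = 0.269671 + 0.832038 = 1.101709.
Q̄ = (S_0/π) × [bracket] = (1247/π) × 1.101709 = 437.3 W/m².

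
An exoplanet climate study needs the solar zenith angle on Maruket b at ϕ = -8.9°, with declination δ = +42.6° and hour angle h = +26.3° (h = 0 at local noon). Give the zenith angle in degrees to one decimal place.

θ_z = 56.8°

cos θ_z = sin ϕ sin δ + cos ϕ cos δ cos h = -0.104720 + 0.651956 = 0.547236.
θ_z = arccos(0.547236) = 56.8°.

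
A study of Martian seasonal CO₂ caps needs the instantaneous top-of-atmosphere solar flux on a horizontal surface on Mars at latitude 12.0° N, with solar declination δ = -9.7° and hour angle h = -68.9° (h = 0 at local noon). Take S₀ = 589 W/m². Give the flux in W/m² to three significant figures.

184 W/m²

cos θ_z = sin φ sin δ + cos φ cos δ cos h = -0.035031 + 0.347096 = 0.312065.
Flux = S₀ · cos θ_z = 589 × 0.312065 = 183.8 W/m².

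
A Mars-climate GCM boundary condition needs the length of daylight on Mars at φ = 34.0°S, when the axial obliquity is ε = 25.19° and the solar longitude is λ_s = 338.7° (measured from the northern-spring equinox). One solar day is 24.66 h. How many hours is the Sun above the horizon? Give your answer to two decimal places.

Solar declination: sin δ = sin ε · sin λ_s = sin 25.19° × sin 338.7° = -0.15461, so δ = -8.894°.
cos H₀ = −tan φ · tan δ = −tan(-34.0°) × tan(-8.894°) = -0.1056, so H₀ = 1.6765 rad = 96.06°.
Daylight = 2H₀/(2π) × 24.66 h = (1.6765/π) × 24.66 = 13.16 h.

13.16 h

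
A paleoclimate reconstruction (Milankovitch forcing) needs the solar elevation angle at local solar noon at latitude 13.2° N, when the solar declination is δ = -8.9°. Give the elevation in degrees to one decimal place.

At local noon the hour angle is zero, so the zenith angle equals |φ − δ| = |+13.2° − (-8.900°)| = 22.100°.
Elevation = 90° − 22.100° = 67.9°.

67.9°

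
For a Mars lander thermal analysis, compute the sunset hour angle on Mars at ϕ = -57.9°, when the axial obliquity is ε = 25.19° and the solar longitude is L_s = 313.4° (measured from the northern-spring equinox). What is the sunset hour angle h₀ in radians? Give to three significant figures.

Solar declination: sin δ = sin ε · sin L_s = sin 25.19° × sin 313.4° = -0.30925, so δ = -18.014°.
cos h₀ = −tan ϕ · tan δ = −tan(-57.9°) × tan(-18.014°) = -0.5184, so h₀ = 2.1158 rad = 121.22°.

h₀ = 2.12 rad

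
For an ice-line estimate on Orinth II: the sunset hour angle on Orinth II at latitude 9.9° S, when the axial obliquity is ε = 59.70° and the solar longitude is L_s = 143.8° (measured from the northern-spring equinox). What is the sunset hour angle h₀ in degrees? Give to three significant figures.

h₀ = 84.1°

Solar declination: sin δ = sin ε · sin L_s = sin 59.70° × sin 143.8° = 0.50993, so δ = +30.659°.
cos h₀ = −tan ϕ · tan δ = −tan(-9.9°) × tan(+30.659°) = 0.1035, so h₀ = 1.4672 rad = 84.06°.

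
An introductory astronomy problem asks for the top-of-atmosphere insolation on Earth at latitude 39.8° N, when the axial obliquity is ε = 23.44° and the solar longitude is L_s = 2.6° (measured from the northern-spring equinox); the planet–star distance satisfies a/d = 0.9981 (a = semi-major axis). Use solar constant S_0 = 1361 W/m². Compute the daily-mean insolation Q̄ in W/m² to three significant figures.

Solar declination: sin δ = sin ε · sin L_s = sin 23.44° × sin 2.6° = 0.01804, so δ = +1.034°.
cos h₀ = −tan(+39.8°) tan(+1.034°) = -0.0150, h₀ = 1.5858 rad.
Bracket: h₀ sin ϕ sin δ + cos ϕ cos δ sin h₀ = 1.5858×0.64011×0.01804 + 0.76828×0.99984×0.99989 = 0.018312 + 0.768073 = 0.786385.
Inverse-square distance factor (a/d)² = 0.9981² = 0.996204.
Q̄ = (S_0/π) × 0.996204 × [bracket] = (1361/π) × 0.996204 × 0.786385 = 339.4 W/m².

Q̄ ≈ 339 W/m²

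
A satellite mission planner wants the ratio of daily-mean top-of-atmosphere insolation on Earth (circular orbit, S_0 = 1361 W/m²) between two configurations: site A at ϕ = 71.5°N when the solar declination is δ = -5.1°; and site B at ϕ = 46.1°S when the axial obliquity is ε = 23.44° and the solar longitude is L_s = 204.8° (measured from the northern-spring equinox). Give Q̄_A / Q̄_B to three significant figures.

Q̄_A / Q̄_B ≈ 0.221

— Configuration A (ϕ=+71.5°):
cos h₀ = −tan(+71.5°) tan(-5.100°) = 0.2667, h₀ = 1.3008 rad.
Bracket: h₀ sin ϕ sin δ + cos ϕ cos δ sin h₀ = 1.3008×0.94832×-0.08889 + 0.31730×0.99604×0.96377 = -0.109652 + 0.304593 = 0.194941.
Q̄ = (S_0/π) × [bracket] = (1361/π) × 0.194941 = 84.452 W/m².
— Configuration B (ϕ=-46.1°):
Solar declination: sin δ = sin ε · sin L_s = sin 23.44° × sin 204.8° = -0.16685, so δ = -9.605°.
cos h₀ = −tan(-46.1°) tan(-9.605°) = -0.1759, h₀ = 1.7476 rad.
Bracket: h₀ sin ϕ sin δ + cos ϕ cos δ sin h₀ = 1.7476×-0.72055×-0.16685 + 0.69340×0.98598×0.98442 = 0.210103 + 0.673027 = 0.883130.
Q̄ = (S_0/π) × [bracket] = (1361/π) × 0.883130 = 382.59 W/m².
Ratio Q̄_A / Q̄_B = 84.452 / 382.59 = 0.2207.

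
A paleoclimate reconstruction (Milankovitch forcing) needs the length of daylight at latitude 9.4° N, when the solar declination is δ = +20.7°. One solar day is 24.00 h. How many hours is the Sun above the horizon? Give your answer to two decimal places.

cos h₀ = −tan ϕ · tan δ = −tan(+9.4°) × tan(+20.700°) = -0.0626, so h₀ = 1.6334 rad = 93.59°.
Daylight = 2h₀/(2π) × 24.00 h = (1.6334/π) × 24.00 = 12.48 h.

12.48 h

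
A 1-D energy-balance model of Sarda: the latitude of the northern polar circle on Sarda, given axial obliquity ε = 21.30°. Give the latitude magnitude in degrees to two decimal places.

68.70°

The polar circle is the lowest latitude that experiences at least one full rotation of continuous daylight at the northern-summer solstice; it lies at |ϕ| = 90° − ε = 90° − 21.30° = 68.70°.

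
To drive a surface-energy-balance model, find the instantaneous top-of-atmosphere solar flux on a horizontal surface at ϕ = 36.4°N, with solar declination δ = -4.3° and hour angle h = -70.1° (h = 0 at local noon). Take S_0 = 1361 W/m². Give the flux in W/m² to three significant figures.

311 W/m²

cos θ_z = sin ϕ sin δ + cos ϕ cos δ cos h = -0.044494 + 0.273198 = 0.228704.
Flux = S_0 · cos θ_z = 1361 × 0.228704 = 311.3 W/m².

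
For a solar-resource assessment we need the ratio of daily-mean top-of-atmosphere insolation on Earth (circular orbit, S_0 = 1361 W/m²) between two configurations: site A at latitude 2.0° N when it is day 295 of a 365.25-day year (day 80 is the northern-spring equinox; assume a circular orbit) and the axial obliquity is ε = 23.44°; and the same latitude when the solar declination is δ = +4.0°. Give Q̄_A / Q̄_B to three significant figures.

Q̄_A / Q̄_B ≈ 0.965

— Configuration A (ϕ=+2.0°):
Solar longitude: L_s = 360° × (295 − 80)/365.25 = 211.910°.
sin δ = sin 23.44° × sin 211.910° = -0.21026, so δ = -12.138°.
cos h₀ = −tan(+2.0°) tan(-12.138°) = 0.0075, h₀ = 1.5633 rad.
Bracket: h₀ sin ϕ sin δ + cos ϕ cos δ sin h₀ = 1.5633×0.03490×-0.21026 + 0.99939×0.97764×0.99997 = -0.011472 + 0.977014 = 0.965542.
Q̄ = (S_0/π) × [bracket] = (1361/π) × 0.965542 = 418.29 W/m².
— Configuration B (ϕ=+2.0°):
cos h₀ = −tan(+2.0°) tan(+4.000°) = -0.0024, h₀ = 1.5732 rad.
Bracket: h₀ sin ϕ sin δ + cos ϕ cos δ sin h₀ = 1.5732×0.03490×0.06976 + 0.99939×0.99756×1.00000 = 0.003830 + 0.996951 = 1.000781.
Q̄ = (S_0/π) × [bracket] = (1361/π) × 1.000781 = 433.56 W/m².
Ratio Q̄_A / Q̄_B = 418.29 / 433.56 = 0.9648.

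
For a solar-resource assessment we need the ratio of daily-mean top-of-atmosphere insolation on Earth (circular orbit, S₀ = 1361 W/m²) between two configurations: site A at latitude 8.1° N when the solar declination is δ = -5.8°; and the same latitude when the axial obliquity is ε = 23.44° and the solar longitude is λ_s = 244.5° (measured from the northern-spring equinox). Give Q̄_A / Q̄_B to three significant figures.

Q̄_A / Q̄_B ≈ 1.14

— Configuration A (φ=+8.1°):
cos H₀ = −tan(+8.1°) tan(-5.800°) = 0.0145, H₀ = 1.5563 rad.
Bracket: H₀ sin φ sin δ + cos φ cos δ sin H₀ = 1.5563×0.14090×-0.10106 + 0.99002×0.99488×0.99990 = -0.022161 + 0.984853 = 0.962692.
Q̄ = (S₀/π) × [bracket] = (1361/π) × 0.962692 = 417.06 W/m².
— Configuration B (φ=+8.1°):
Solar declination: sin δ = sin ε · sin λ_s = sin 23.44° × sin 244.5° = -0.35904, so δ = -21.041°.
cos H₀ = −tan(+8.1°) tan(-21.041°) = 0.0547, H₀ = 1.5160 rad.
Bracket: H₀ sin φ sin δ + cos φ cos δ sin H₀ = 1.5160×0.14090×-0.35904 + 0.99002×0.93332×0.99850 = -0.076693 + 0.922619 = 0.845926.
Q̄ = (S₀/π) × [bracket] = (1361/π) × 0.845926 = 366.47 W/m².
Ratio Q̄_A / Q̄_B = 417.06 / 366.47 = 1.138.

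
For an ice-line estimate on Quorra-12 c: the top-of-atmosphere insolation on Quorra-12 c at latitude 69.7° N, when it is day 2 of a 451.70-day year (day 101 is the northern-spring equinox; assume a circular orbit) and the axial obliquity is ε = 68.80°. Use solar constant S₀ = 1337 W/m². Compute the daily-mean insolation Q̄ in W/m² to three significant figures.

Q̄ ≈ 0.00 W/m²

Solar longitude: λ_s = 360° × (2 − 101)/451.70 = -78.902°, i.e. -78.902° + 360° = 281.098°.
sin δ = sin 68.80° × sin 281.098° = -0.91489, so δ = -66.190°.
cos H₀ = −tan(+69.7°) tan(-66.190°) = 6.1264 ≥ 1 ⇒ polar night, H₀ = 0 and Q̄ = 0.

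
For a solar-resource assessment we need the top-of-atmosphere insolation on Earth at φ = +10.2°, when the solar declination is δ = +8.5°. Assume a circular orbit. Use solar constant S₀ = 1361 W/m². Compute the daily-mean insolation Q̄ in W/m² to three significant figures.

cos H₀ = −tan(+10.2°) tan(+8.500°) = -0.0269, H₀ = 1.5977 rad.
Bracket: H₀ sin φ sin δ + cos φ cos δ sin H₀ = 1.5977×0.17708×0.14781 + 0.98420×0.98902×0.99964 = 0.041819 + 0.973043 = 1.014862.
Q̄ = (S₀/π) × [bracket] = (1361/π) × 1.014862 = 439.7 W/m².

Q̄ ≈ 440 W/m²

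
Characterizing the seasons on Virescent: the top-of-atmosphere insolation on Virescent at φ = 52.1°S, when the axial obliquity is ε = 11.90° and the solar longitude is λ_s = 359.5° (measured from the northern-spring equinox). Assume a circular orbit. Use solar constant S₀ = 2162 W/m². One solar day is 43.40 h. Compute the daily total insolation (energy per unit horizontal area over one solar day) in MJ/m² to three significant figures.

Solar declination: sin δ = sin ε · sin λ_s = sin 11.90° × sin 359.5° = -0.00180, so δ = -0.103°.
cos H₀ = −tan(-52.1°) tan(-0.103°) = -0.0023, H₀ = 1.5731 rad.
Bracket: H₀ sin φ sin δ + cos φ cos δ sin H₀ = 1.5731×-0.78908×-0.00180 + 0.61429×1.00000×1.00000 = 0.002234 + 0.614290 = 0.616524.
Q̄ = (S₀/π) × [bracket] = (2162/π) × 0.616524 = 424.28 W/m².
Daily total = Q̄ × 43.40 h × 3600 s/h = 424.28 × 43.40 × 3600 / 10⁶ = 66.29 MJ/m².

66.3 MJ/m²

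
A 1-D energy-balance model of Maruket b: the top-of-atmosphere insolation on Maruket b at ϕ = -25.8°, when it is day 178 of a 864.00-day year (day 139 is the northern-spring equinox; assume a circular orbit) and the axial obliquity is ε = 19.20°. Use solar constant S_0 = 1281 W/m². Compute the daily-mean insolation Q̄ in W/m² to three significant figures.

Solar longitude: L_s = 360° × (178 − 139)/864.00 = 16.250°.
sin δ = sin 19.20° × sin 16.250° = 0.09203, so δ = +5.280°.
cos h₀ = −tan(-25.8°) tan(+5.280°) = 0.0447, h₀ = 1.5261 rad.
Bracket: h₀ sin ϕ sin δ + cos ϕ cos δ sin h₀ = 1.5261×-0.43523×0.09203 + 0.90032×0.99576×0.99900 = -0.061127 + 0.895606 = 0.834479.
Q̄ = (S_0/π) × [bracket] = (1281/π) × 0.834479 = 340.3 W/m².

Q̄ ≈ 340 W/m²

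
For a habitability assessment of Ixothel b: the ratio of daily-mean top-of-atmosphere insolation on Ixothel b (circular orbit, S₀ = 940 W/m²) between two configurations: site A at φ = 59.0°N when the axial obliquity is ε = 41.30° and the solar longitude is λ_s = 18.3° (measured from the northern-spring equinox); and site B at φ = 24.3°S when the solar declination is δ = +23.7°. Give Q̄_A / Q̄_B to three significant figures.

Q̄_A / Q̄_B ≈ 1.38

— Configuration A (φ=+59.0°):
Solar declination: sin δ = sin ε · sin λ_s = sin 41.30° × sin 18.3° = 0.20724, so δ = +11.960°.
cos H₀ = −tan(+59.0°) tan(+11.960°) = -0.3526, H₀ = 1.9311 rad.
Bracket: H₀ sin φ sin δ + cos φ cos δ sin H₀ = 1.9311×0.85717×0.20724 + 0.51504×0.97829×0.93579 = 0.343040 + 0.471506 = 0.814546.
Q̄ = (S₀/π) × [bracket] = (940/π) × 0.814546 = 243.72 W/m².
— Configuration B (φ=-24.3°):
cos H₀ = −tan(-24.3°) tan(+23.700°) = 0.1982, H₀ = 1.3713 rad.
Bracket: H₀ sin φ sin δ + cos φ cos δ sin H₀ = 1.3713×-0.41151×0.40195 + 0.91140×0.91566×0.98016 = -0.226822 + 0.817975 = 0.591153.
Q̄ = (S₀/π) × [bracket] = (940/π) × 0.591153 = 176.88 W/m².
Ratio Q̄_A / Q̄_B = 243.72 / 176.88 = 1.378.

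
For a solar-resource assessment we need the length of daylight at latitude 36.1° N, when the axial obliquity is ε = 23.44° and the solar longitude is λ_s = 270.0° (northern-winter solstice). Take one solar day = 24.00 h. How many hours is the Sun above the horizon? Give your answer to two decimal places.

Solar declination: sin δ = sin ε · sin λ_s = sin 23.44° × sin 270.0° = -0.39779, so δ = -23.440°.
cos H₀ = −tan φ · tan δ = −tan(+36.1°) × tan(-23.440°) = 0.3162, so H₀ = 1.2491 rad = 71.57°.
Daylight = 2H₀/(2π) × 24.00 h = (1.2491/π) × 24.00 = 9.54 h.

9.54 h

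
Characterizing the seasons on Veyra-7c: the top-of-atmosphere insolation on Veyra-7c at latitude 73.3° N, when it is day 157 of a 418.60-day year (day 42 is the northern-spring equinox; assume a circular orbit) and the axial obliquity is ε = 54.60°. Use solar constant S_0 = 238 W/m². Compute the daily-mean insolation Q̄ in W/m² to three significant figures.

Solar longitude: L_s = 360° × (157 − 42)/418.60 = 98.901°.
sin δ = sin 54.60° × sin 98.901° = 0.80531, so δ = +53.640°.
cos h₀ = −tan(+73.3°) tan(+53.640°) = -4.5277 ≤ −1 ⇒ polar day, h₀ = π.
Bracket: h₀ sin ϕ sin δ + cos ϕ cos δ sin h₀ = 3.1416×0.95782×0.80531 + 0.28736×0.59285×0.00000 = 2.423248 + 0.000000 = 2.423248.
Q̄ = (S_0/π) × [bracket] = (238/π) × 2.423248 = 183.6 W/m².

Q̄ ≈ 184 W/m²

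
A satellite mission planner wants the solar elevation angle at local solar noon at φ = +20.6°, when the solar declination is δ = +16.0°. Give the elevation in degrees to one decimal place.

85.4°

At local noon the hour angle is zero, so the zenith angle equals |φ − δ| = |+20.6° − (+16.000°)| = 4.600°.
Elevation = 90° − 4.600° = 85.4°.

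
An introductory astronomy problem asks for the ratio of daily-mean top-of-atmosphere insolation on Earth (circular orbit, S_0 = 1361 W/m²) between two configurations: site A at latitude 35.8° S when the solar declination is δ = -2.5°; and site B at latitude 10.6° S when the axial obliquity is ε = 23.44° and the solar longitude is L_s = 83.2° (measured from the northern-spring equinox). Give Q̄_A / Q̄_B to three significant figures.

— Configuration A (ϕ=-35.8°):
cos h₀ = −tan(-35.8°) tan(-2.500°) = -0.0315, h₀ = 1.6023 rad.
Bracket: h₀ sin ϕ sin δ + cos ϕ cos δ sin h₀ = 1.6023×-0.58496×-0.04362 + 0.81106×0.99905×0.99950 = 0.040884 + 0.809884 = 0.850768.
Q̄ = (S_0/π) × [bracket] = (1361/π) × 0.850768 = 368.57 W/m².
— Configuration B (ϕ=-10.6°):
Solar declination: sin δ = sin ε · sin L_s = sin 23.44° × sin 83.2° = 0.39499, so δ = +23.265°.
cos h₀ = −tan(-10.6°) tan(+23.265°) = 0.0805, h₀ = 1.4902 rad.
Bracket: h₀ sin ϕ sin δ + cos ϕ cos δ sin h₀ = 1.4902×-0.18395×0.39499 + 0.98294×0.91869×0.99676 = -0.108276 + 0.900091 = 0.791815.
Q̄ = (S_0/π) × [bracket] = (1361/π) × 0.791815 = 343.03 W/m².
Ratio Q̄_A / Q̄_B = 368.57 / 343.03 = 1.074.

Q̄_A / Q̄_B ≈ 1.07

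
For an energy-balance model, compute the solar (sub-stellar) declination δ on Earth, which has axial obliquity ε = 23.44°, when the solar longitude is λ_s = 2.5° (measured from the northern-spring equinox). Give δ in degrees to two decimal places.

δ = +0.99°

sin δ = sin ε · sin λ_s = sin 23.44° × sin 2.5° = 0.017351.
δ = arcsin(0.017351) = +0.99°.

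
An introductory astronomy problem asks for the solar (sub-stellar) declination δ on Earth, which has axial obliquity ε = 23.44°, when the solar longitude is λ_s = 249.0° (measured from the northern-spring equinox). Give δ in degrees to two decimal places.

δ = -21.80°

sin δ = sin ε · sin λ_s = sin 23.44° × sin 249.0° = -0.371368.
δ = arcsin(-0.371368) = -21.80°.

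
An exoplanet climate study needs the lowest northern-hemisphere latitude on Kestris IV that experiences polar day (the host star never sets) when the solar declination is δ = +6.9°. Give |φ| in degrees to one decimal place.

Polar day requires cos H₀ = −tan φ tan δ ≤ −1, i.e. tan φ tan δ ≥ 1.
The boundary is |tan φ| · |tan δ| = 1, so |φ| = 90° − |δ| = 90° − 6.9° = 83.1° in the northern hemisphere.

|φ| = 83.1°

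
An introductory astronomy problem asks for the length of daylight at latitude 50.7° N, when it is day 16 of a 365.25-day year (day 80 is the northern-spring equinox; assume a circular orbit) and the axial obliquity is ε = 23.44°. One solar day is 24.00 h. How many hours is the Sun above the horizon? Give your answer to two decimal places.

8.32 h

Solar longitude: λ_s = 360° × (16 − 80)/365.25 = -63.080°, i.e. -63.080° + 360° = 296.920°.
sin δ = sin 23.44° × sin 296.920° = -0.35468, so δ = -20.774°.
cos H₀ = −tan φ · tan δ = −tan(+50.7°) × tan(-20.774°) = 0.4635, so H₀ = 1.0889 rad = 62.39°.
Daylight = 2H₀/(2π) × 24.00 h = (1.0889/π) × 24.00 = 8.32 h.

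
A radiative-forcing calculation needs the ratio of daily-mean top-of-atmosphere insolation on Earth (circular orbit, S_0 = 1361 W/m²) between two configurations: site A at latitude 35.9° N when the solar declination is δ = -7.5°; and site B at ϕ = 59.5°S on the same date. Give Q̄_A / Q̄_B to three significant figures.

— Configuration A (ϕ=+35.9°):
cos h₀ = −tan(+35.9°) tan(-7.500°) = 0.0953, h₀ = 1.4754 rad.
Bracket: h₀ sin ϕ sin δ + cos ϕ cos δ sin h₀ = 1.4754×0.58637×-0.13053 + 0.81004×0.99144×0.99545 = -0.112925 + 0.799452 = 0.686527.
Q̄ = (S_0/π) × [bracket] = (1361/π) × 0.686527 = 297.42 W/m².
— Configuration B (ϕ=-59.5°):
cos h₀ = −tan(-59.5°) tan(-7.500°) = -0.2235, h₀ = 1.7962 rad.
Bracket: h₀ sin ϕ sin δ + cos ϕ cos δ sin h₀ = 1.7962×-0.86163×-0.13053 + 0.50754×0.99144×0.97470 = 0.202016 + 0.490465 = 0.692481.
Q̄ = (S_0/π) × [bracket] = (1361/π) × 0.692481 = 300.00 W/m².
Ratio Q̄_A / Q̄_B = 297.42 / 300.00 = 0.9914.

Q̄_A / Q̄_B ≈ 0.991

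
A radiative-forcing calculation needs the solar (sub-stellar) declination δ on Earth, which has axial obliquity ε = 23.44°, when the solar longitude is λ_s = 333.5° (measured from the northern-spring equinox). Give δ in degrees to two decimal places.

δ = -10.22°

sin δ = sin ε · sin λ_s = sin 23.44° × sin 333.5° = -0.177492.
δ = arcsin(-0.177492) = -10.22°.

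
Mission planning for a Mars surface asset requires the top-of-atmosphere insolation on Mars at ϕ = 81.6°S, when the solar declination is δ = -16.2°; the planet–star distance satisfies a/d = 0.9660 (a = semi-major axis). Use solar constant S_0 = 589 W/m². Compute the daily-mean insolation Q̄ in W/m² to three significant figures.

Q̄ ≈ 152 W/m²

cos h₀ = −tan(-81.6°) tan(-16.200°) = -1.9674 ≤ −1 ⇒ polar day, h₀ = π.
Bracket: h₀ sin ϕ sin δ + cos ϕ cos δ sin h₀ = 3.1416×-0.98927×-0.27899 + 0.14608×0.96029×0.00000 = 0.867070 + 0.000000 = 0.867070.
Inverse-square distance factor (a/d)² = 0.9660² = 0.933156.
Q̄ = (S_0/π) × 0.933156 × [bracket] = (589/π) × 0.933156 × 0.867070 = 151.7 W/m².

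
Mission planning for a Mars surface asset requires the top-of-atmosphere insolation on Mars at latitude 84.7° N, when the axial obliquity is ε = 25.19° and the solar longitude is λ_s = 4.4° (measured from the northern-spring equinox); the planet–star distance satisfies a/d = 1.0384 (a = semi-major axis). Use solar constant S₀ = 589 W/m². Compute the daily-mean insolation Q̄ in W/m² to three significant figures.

Q̄ ≈ 30.2 W/m²

Solar declination: sin δ = sin ε · sin λ_s = sin 25.19° × sin 4.4° = 0.03265, so δ = +1.871°.
cos H₀ = −tan(+84.7°) tan(+1.871°) = -0.3522, H₀ = 1.9307 rad.
Bracket: H₀ sin φ sin δ + cos φ cos δ sin H₀ = 1.9307×0.99572×0.03265 + 0.09237×0.99947×0.93593 = 0.062768 + 0.086406 = 0.149174.
Inverse-square distance factor (a/d)² = 1.0384² = 1.078275.
Q̄ = (S₀/π) × 1.078275 × [bracket] = (589/π) × 1.078275 × 0.149174 = 30.16 W/m².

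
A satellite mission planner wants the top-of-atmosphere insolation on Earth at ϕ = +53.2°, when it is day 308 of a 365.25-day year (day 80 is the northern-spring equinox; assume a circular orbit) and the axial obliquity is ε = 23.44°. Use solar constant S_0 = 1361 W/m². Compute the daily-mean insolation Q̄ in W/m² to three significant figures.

Solar longitude: L_s = 360° × (308 − 80)/365.25 = 224.723°.
sin δ = sin 23.44° × sin 224.723° = -0.27991, so δ = -16.255°.
cos h₀ = −tan(+53.2°) tan(-16.255°) = 0.3898, h₀ = 1.1704 rad.
Bracket: h₀ sin ϕ sin δ + cos ϕ cos δ sin h₀ = 1.1704×0.80073×-0.27991 + 0.59902×0.96002×0.92092 = -0.262324 + 0.529595 = 0.267271.
Q̄ = (S_0/π) × [bracket] = (1361/π) × 0.267271 = 115.8 W/m².

Q̄ ≈ 116 W/m²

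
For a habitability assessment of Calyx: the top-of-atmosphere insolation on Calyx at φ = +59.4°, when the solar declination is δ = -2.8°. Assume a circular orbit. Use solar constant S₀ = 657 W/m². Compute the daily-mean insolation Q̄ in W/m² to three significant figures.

cos H₀ = −tan(+59.4°) tan(-2.800°) = 0.0827, H₀ = 1.4880 rad.
Bracket: H₀ sin φ sin δ + cos φ cos δ sin H₀ = 1.4880×0.86074×-0.04885 + 0.50904×0.99881×0.99657 = -0.062566 + 0.506690 = 0.444124.
Q̄ = (S₀/π) × [bracket] = (657/π) × 0.444124 = 92.88 W/m².

Q̄ ≈ 92.9 W/m²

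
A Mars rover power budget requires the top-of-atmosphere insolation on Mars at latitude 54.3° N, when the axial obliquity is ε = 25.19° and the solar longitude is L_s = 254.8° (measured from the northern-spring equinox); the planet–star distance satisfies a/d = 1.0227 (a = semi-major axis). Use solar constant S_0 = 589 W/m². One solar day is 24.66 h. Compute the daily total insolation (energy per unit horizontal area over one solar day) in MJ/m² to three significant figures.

Solar declination: sin δ = sin ε · sin L_s = sin 25.19° × sin 254.8° = -0.41073, so δ = -24.251°.
cos h₀ = −tan(+54.3°) tan(-24.251°) = 0.6269, h₀ = 0.8932 rad.
Bracket: h₀ sin ϕ sin δ + cos ϕ cos δ sin h₀ = 0.8932×0.81208×-0.41073 + 0.58354×0.91176×0.77909 = -0.297923 + 0.414514 = 0.116591.
Inverse-square distance factor (a/d)² = 1.0227² = 1.045915.
Q̄ = (S_0/π) × 1.045915 × [bracket] = (589/π) × 1.045915 × 0.116591 = 22.863 W/m².
Daily total = Q̄ × 24.66 h × 3600 s/h = 22.863 × 24.66 × 3600 / 10⁶ = 2.030 MJ/m².

2.03 MJ/m²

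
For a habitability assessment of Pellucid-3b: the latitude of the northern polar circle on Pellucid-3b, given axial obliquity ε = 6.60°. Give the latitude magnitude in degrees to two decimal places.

The polar circle is the lowest latitude that experiences at least one full rotation of continuous daylight at the northern-summer solstice; it lies at |φ| = 90° − ε = 90° − 6.60° = 83.40°.

83.40°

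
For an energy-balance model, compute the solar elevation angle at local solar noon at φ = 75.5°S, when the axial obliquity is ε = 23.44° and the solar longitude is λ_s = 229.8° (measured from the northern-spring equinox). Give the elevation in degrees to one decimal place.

Solar declination: sin δ = sin ε · sin λ_s = sin 23.44° × sin 229.8° = -0.30383, so δ = -17.688°.
At local noon the hour angle is zero, so the zenith angle equals |φ − δ| = |-75.5° − (-17.688°)| = 57.812°.
Elevation = 90° − 57.812° = 32.2°.

32.2°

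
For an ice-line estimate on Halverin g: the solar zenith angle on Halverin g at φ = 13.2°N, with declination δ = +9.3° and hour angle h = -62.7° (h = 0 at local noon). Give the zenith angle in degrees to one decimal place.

θ_z = 61.5°

cos θ_z = sin φ sin δ + cos φ cos δ cos h = 0.036902 + 0.440662 = 0.477564.
θ_z = arccos(0.477564) = 61.5°.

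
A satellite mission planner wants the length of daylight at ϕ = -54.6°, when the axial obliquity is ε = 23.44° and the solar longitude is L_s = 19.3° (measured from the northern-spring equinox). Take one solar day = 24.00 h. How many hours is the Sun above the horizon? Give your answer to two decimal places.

10.57 h

Solar declination: sin δ = sin ε · sin L_s = sin 23.44° × sin 19.3° = 0.13147, so δ = +7.555°.
cos h₀ = −tan ϕ · tan δ = −tan(-54.6°) × tan(+7.555°) = 0.1866, so h₀ = 1.3831 rad = 79.24°.
Daylight = 2h₀/(2π) × 24.00 h = (1.3831/π) × 24.00 = 10.57 h.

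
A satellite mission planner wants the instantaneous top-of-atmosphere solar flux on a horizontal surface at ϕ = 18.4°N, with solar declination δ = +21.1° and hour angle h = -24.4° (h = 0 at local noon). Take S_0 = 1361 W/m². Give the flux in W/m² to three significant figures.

cos θ_z = sin ϕ sin δ + cos ϕ cos δ cos h = 0.113633 + 0.806189 = 0.919822.
Flux = S_0 · cos θ_z = 1361 × 0.919822 = 1252 W/m².

1.25e+03 W/m²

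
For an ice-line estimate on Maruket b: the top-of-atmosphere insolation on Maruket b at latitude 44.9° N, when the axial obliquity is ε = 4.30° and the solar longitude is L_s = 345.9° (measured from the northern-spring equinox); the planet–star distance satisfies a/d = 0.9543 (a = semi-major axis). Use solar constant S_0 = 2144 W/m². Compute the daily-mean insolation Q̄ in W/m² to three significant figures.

Q̄ ≈ 428 W/m²

Solar declination: sin δ = sin ε · sin L_s = sin 4.30° × sin 345.9° = -0.01827, so δ = -1.047°.
cos h₀ = −tan(+44.9°) tan(-1.047°) = 0.0182, h₀ = 1.5526 rad.
Bracket: h₀ sin ϕ sin δ + cos ϕ cos δ sin h₀ = 1.5526×0.70587×-0.01827 + 0.70834×0.99983×0.99983 = -0.020023 + 0.708099 = 0.688076.
Inverse-square distance factor (a/d)² = 0.9543² = 0.910688.
Q̄ = (S_0/π) × 0.910688 × [bracket] = (2144/π) × 0.910688 × 0.688076 = 427.6 W/m².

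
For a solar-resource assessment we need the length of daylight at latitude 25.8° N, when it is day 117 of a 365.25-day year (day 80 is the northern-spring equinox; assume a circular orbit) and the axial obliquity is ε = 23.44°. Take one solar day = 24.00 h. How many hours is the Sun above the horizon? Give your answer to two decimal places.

12.90 h

Solar longitude: λ_s = 360° × (117 − 80)/365.25 = 36.468°.
sin δ = sin 23.44° × sin 36.468° = 0.23644, so δ = +13.676°.
cos H₀ = −tan φ · tan δ = −tan(+25.8°) × tan(+13.676°) = -0.1176, so H₀ = 1.6887 rad = 96.76°.
Daylight = 2H₀/(2π) × 24.00 h = (1.6887/π) × 24.00 = 12.90 h.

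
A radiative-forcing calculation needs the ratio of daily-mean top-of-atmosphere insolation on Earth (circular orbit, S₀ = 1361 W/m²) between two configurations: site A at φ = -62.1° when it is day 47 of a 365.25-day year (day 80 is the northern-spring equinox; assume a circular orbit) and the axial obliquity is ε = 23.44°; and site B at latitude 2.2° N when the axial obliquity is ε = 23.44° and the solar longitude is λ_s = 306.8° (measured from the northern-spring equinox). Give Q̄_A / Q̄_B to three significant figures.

— Configuration A (φ=-62.1°):
Solar longitude: λ_s = 360° × (47 − 80)/365.25 = -32.526°, i.e. -32.526° + 360° = 327.474°.
sin δ = sin 23.44° × sin 327.474° = -0.21388, so δ = -12.350°.
cos H₀ = −tan(-62.1°) tan(-12.350°) = -0.4135, H₀ = 1.9971 rad.
Bracket: H₀ sin φ sin δ + cos φ cos δ sin H₀ = 1.9971×-0.88377×-0.21388 + 0.46793×0.97686×0.91049 = 0.377493 + 0.416187 = 0.793680.
Q̄ = (S₀/π) × [bracket] = (1361/π) × 0.793680 = 343.84 W/m².
— Configuration B (φ=+2.2°):
Solar declination: sin δ = sin ε · sin λ_s = sin 23.44° × sin 306.8° = -0.31852, so δ = -18.574°.
cos H₀ = −tan(+2.2°) tan(-18.574°) = 0.0129, H₀ = 1.5579 rad.
Bracket: H₀ sin φ sin δ + cos φ cos δ sin H₀ = 1.5579×0.03839×-0.31852 + 0.99926×0.94792×0.99992 = -0.019050 + 0.947143 = 0.928093.
Q̄ = (S₀/π) × [bracket] = (1361/π) × 0.928093 = 402.07 W/m².
Ratio Q̄_A / Q̄_B = 343.84 / 402.07 = 0.8552.

Q̄_A / Q̄_B ≈ 0.855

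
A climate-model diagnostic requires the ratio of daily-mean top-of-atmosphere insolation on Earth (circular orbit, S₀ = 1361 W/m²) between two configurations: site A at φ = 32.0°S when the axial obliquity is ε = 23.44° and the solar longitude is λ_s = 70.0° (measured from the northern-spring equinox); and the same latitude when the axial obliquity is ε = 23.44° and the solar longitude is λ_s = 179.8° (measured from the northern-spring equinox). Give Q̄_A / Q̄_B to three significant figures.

Q̄_A / Q̄_B ≈ 0.591

— Configuration A (φ=-32.0°):
Solar declination: sin δ = sin ε · sin λ_s = sin 23.44° × sin 70.0° = 0.37380, so δ = +21.950°.
cos H₀ = −tan(-32.0°) tan(+21.950°) = 0.2518, H₀ = 1.3162 rad.
Bracket: H₀ sin φ sin δ + cos φ cos δ sin H₀ = 1.3162×-0.52992×0.37380 + 0.84805×0.92751×0.96777 = -0.260718 + 0.761224 = 0.500506.
Q̄ = (S₀/π) × [bracket] = (1361/π) × 0.500506 = 216.83 W/m².
— Configuration B (φ=-32.0°):
Solar declination: sin δ = sin ε · sin λ_s = sin 23.44° × sin 179.8° = 0.00139, so δ = +0.080°.
cos H₀ = −tan(-32.0°) tan(+0.080°) = 0.0009, H₀ = 1.5699 rad.
Bracket: H₀ sin φ sin δ + cos φ cos δ sin H₀ = 1.5699×-0.52992×0.00139 + 0.84805×1.00000×1.00000 = -0.001156 + 0.848050 = 0.846894.
Q̄ = (S₀/π) × [bracket] = (1361/π) × 0.846894 = 366.89 W/m².
Ratio Q̄_A / Q̄_B = 216.83 / 366.89 = 0.5910.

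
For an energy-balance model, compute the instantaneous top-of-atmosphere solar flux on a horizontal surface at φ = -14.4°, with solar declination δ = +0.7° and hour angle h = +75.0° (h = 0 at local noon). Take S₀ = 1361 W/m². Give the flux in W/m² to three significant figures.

cos θ_z = sin φ sin δ + cos φ cos δ cos h = -0.003038 + 0.250669 = 0.247631.
Flux = S₀ · cos θ_z = 1361 × 0.247631 = 337.0 W/m².

337 W/m²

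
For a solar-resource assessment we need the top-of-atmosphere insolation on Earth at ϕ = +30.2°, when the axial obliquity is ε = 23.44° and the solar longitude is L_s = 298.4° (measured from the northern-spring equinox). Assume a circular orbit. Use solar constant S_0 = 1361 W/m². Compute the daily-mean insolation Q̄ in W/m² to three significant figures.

Solar declination: sin δ = sin ε · sin L_s = sin 23.44° × sin 298.4° = -0.34991, so δ = -20.482°.
cos h₀ = −tan(+30.2°) tan(-20.482°) = 0.2174, h₀ = 1.3516 rad.
Bracket: h₀ sin ϕ sin δ + cos ϕ cos δ sin h₀ = 1.3516×0.50302×-0.34991 + 0.86427×0.93678×0.97608 = -0.237897 + 0.790264 = 0.552367.
Q̄ = (S_0/π) × [bracket] = (1361/π) × 0.552367 = 239.3 W/m².

Q̄ ≈ 239 W/m²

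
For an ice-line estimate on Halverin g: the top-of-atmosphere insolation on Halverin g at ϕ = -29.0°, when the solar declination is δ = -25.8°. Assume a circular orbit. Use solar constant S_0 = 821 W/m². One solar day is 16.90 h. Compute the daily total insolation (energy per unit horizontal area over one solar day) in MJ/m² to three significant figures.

18.2 MJ/m²

cos h₀ = −tan(-29.0°) tan(-25.800°) = -0.2680, h₀ = 1.8421 rad.
Bracket: h₀ sin ϕ sin δ + cos ϕ cos δ sin h₀ = 1.8421×-0.48481×-0.43523 + 0.87462×0.90032×0.96343 = 0.388690 + 0.758641 = 1.147331.
Q̄ = (S_0/π) × [bracket] = (821/π) × 1.147331 = 299.83 W/m².
Daily total = Q̄ × 16.90 h × 3600 s/h = 299.83 × 16.90 × 3600 / 10⁶ = 18.24 MJ/m².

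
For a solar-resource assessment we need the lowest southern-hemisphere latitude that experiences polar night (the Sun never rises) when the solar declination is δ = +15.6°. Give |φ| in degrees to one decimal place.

Polar night requires cos H₀ = −tan φ tan δ ≥ 1, i.e. tan φ tan δ ≤ −1.
The boundary is |tan φ| · |tan δ| = 1, so |φ| = 90° − |δ| = 90° − 15.6° = 74.4° in the southern hemisphere.

|φ| = 74.4°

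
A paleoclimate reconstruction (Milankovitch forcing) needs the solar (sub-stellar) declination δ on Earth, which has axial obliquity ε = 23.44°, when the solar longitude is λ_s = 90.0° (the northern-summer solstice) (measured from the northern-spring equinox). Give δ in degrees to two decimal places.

sin δ = sin ε · sin λ_s = sin 23.44° × sin 90.0° = 0.397789.
δ = arcsin(0.397789) = +23.44°.

δ = +23.44°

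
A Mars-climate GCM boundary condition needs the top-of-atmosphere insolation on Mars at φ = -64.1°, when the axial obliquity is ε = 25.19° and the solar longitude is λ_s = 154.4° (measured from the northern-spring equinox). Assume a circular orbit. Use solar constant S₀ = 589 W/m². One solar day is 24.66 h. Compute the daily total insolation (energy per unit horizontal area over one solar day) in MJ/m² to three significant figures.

3.36 MJ/m²

Solar declination: sin δ = sin ε · sin λ_s = sin 25.19° × sin 154.4° = 0.18390, so δ = +10.597°.
cos H₀ = −tan(-64.1°) tan(+10.597°) = 0.3853, H₀ = 1.1753 rad.
Bracket: H₀ sin φ sin δ + cos φ cos δ sin H₀ = 1.1753×-0.89956×0.18390 + 0.43680×0.98294×0.92279 = -0.194429 + 0.396198 = 0.201769.
Q̄ = (S₀/π) × [bracket] = (589/π) × 0.201769 = 37.829 W/m².
Daily total = Q̄ × 24.66 h × 3600 s/h = 37.829 × 24.66 × 3600 / 10⁶ = 3.358 MJ/m².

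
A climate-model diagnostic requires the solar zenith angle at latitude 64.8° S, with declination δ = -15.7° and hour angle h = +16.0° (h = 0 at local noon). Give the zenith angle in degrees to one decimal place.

θ_z = 50.3°

cos θ_z = sin ϕ sin δ + cos ϕ cos δ cos h = 0.244847 + 0.394016 = 0.638863.
θ_z = arccos(0.638863) = 50.3°.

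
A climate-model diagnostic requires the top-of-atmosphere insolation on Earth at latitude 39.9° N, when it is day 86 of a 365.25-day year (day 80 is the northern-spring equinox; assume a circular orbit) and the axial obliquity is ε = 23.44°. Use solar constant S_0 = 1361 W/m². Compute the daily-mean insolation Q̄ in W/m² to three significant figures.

Solar longitude: L_s = 360° × (86 − 80)/365.25 = 5.914°.
sin δ = sin 23.44° × sin 5.914° = 0.04098, so δ = +2.349°.
cos h₀ = −tan(+39.9°) tan(+2.349°) = -0.0343, h₀ = 1.6051 rad.
Bracket: h₀ sin ϕ sin δ + cos ϕ cos δ sin h₀ = 1.6051×0.64145×0.04098 + 0.76717×0.99916×0.99941 = 0.042193 + 0.766073 = 0.808266.
Q̄ = (S_0/π) × [bracket] = (1361/π) × 0.808266 = 350.2 W/m².

Q̄ ≈ 350 W/m²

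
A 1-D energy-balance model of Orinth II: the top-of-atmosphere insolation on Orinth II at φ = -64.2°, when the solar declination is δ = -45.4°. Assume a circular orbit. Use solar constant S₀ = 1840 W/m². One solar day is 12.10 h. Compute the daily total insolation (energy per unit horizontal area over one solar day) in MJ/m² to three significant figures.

51.4 MJ/m²

cos H₀ = −tan(-64.2°) tan(-45.400°) = -2.0977 ≤ −1 ⇒ polar day, H₀ = π.
Bracket: H₀ sin φ sin δ + cos φ cos δ sin H₀ = 3.1416×-0.90032×-0.71203 + 0.43523×0.70215×0.00000 = 2.013938 + 0.000000 = 2.013938.
Q̄ = (S₀/π) × [bracket] = (1840/π) × 2.013938 = 1179.5 W/m².
Daily total = Q̄ × 12.10 h × 3600 s/h = 1179.5 × 12.10 × 3600 / 10⁶ = 51.38 MJ/m².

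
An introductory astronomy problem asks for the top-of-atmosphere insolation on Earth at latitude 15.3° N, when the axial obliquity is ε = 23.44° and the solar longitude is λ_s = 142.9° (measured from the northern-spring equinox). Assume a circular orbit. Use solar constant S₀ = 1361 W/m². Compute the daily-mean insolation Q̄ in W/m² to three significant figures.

Solar declination: sin δ = sin ε · sin λ_s = sin 23.44° × sin 142.9° = 0.23995, so δ = +13.884°.
cos H₀ = −tan(+15.3°) tan(+13.884°) = -0.0676, H₀ = 1.6385 rad.
Bracket: H₀ sin φ sin δ + cos φ cos δ sin H₀ = 1.6385×0.26387×0.23995 + 0.96456×0.97079×0.99771 = 0.103743 + 0.934241 = 1.037984.
Q̄ = (S₀/π) × [bracket] = (1361/π) × 1.037984 = 449.7 W/m².

Q̄ ≈ 450 W/m²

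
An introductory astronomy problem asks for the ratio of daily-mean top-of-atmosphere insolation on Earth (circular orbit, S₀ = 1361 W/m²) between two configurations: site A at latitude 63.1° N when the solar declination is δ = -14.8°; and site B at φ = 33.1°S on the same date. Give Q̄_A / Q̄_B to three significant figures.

Q̄_A / Q̄_B ≈ 0.135

— Configuration A (φ=+63.1°):
cos H₀ = −tan(+63.1°) tan(-14.800°) = 0.5208, H₀ = 1.0230 rad.
Bracket: H₀ sin φ sin δ + cos φ cos δ sin H₀ = 1.0230×0.89180×-0.25545 + 0.45243×0.96682×0.85369 = -0.233050 + 0.373420 = 0.140370.
Q̄ = (S₀/π) × [bracket] = (1361/π) × 0.140370 = 60.811 W/m².
— Configuration B (φ=-33.1°):
cos H₀ = −tan(-33.1°) tan(-14.800°) = -0.1722, H₀ = 1.7439 rad.
Bracket: H₀ sin φ sin δ + cos φ cos δ sin H₀ = 1.7439×-0.54610×-0.25545 + 0.83772×0.96682×0.98506 = 0.243276 + 0.797824 = 1.041100.
Q̄ = (S₀/π) × [bracket] = (1361/π) × 1.041100 = 451.03 W/m².
Ratio Q̄_A / Q̄_B = 60.811 / 451.03 = 0.1348.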